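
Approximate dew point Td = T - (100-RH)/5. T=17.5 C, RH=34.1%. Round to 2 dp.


Td = 17.5 - (100-34.1)/5 = 4.32 C

4.32 C


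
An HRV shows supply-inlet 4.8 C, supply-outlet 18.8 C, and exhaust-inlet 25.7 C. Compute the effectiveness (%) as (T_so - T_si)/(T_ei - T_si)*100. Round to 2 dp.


eff = (18.8-4.8)/(25.7-4.8)*100 = 66.99 %

66.99 %


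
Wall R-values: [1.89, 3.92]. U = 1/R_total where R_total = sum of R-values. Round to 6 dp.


R_total = 1.89 + 3.92 = 5.81
U = 1/5.81 = 0.172117

0.172117


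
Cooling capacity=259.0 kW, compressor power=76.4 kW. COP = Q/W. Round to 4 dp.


COP = 259.0 / 76.4 = 3.3901

3.3901


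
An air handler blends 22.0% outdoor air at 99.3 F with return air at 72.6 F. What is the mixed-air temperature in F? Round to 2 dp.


T_mix = 72.6 + (22.0/100)*(99.3-72.6) = 78.47 F

78.47 F


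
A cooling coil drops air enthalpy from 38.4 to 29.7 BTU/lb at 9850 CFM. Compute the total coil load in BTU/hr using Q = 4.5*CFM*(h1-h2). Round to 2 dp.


Q = 4.5 * 9850 * (38.4 - 29.7) = 385627.50 BTU/hr

385627.50 BTU/hr


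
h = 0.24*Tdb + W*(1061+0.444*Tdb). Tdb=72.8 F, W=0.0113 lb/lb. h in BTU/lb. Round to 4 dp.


h = 0.24*72.8 + 0.0113*(1061+0.444*72.8) = 29.8266 BTU/lb

29.8266 BTU/lb


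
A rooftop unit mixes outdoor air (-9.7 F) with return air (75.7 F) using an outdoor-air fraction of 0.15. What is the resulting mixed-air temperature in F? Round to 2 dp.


T_mix = 0.15*(-9.7) + 0.85*75.7 = 62.89 F

62.89 F


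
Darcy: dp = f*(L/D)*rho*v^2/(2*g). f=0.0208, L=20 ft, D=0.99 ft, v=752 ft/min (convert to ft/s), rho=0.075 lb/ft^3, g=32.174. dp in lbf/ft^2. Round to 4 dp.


v_fps = 752/60 = 12.5333 ft/s
dp = 0.0208*(20/0.99)*0.075*12.5333^2/(2*32.174) = 0.0769 lbf/ft^2

0.0769 lbf/ft^2


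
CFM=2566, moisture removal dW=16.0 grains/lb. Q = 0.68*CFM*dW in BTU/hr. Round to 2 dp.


Q = 0.68 * 2566 * 16.0 = 27918.08 BTU/hr

27918.08 BTU/hr


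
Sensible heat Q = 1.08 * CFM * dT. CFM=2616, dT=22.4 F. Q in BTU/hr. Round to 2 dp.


Q = 1.08 * 2616 * 22.4 = 63286.27 BTU/hr

63286.27 BTU/hr


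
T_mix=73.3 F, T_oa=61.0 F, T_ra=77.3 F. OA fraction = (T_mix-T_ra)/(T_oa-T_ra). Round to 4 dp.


frac = (73.3 - 77.3) / (61.0 - 77.3) = 0.2454

0.2454


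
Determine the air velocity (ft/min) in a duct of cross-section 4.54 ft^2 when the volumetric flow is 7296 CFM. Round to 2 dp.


V = 7296 / 4.54 = 1607.05 ft/min

1607.05 ft/min


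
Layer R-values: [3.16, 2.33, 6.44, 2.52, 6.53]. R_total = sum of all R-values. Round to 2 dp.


R_total = 3.16 + 2.33 + 6.44 + 2.52 + 6.53 = 20.98

20.98


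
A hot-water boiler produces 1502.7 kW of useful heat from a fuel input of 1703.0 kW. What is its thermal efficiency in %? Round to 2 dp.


eta = (1502.7/1703.0)*100 = 88.24 %

88.24 %


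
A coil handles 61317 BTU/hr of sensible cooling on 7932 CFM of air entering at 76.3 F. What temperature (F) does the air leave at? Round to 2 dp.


dT = 61317/(1.08*7932) = 7.1577
T_leave = 76.3 - 7.1577 = 69.14 F

69.14 F


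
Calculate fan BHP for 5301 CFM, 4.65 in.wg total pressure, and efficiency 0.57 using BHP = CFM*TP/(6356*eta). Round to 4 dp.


BHP = 5301 * 4.65 / (6356 * 0.57) = 6.8038 hp

6.8038 hp


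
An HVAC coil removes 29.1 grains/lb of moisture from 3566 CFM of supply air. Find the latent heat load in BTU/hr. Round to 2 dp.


Q = 0.68 * 3566 * 29.1 = 70564.01 BTU/hr

70564.01 BTU/hr


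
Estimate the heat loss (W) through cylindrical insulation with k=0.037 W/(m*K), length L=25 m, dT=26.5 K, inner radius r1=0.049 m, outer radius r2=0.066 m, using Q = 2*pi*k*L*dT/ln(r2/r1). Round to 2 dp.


Q = 2*pi*0.037*25*26.5/ln(0.066/0.049) = 517.12 W

517.12 W


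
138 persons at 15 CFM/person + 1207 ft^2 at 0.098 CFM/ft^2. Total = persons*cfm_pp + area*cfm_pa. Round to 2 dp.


Total = 138*15 + 1207*0.098 = 2188.29 CFM

2188.29 CFM


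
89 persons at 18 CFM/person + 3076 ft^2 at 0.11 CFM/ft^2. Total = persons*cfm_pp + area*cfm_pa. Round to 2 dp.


Total = 89*18 + 3076*0.11 = 1940.36 CFM

1940.36 CFM


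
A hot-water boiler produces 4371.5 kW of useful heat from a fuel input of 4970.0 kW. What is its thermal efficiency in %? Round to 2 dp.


eta = (4371.5/4970.0)*100 = 87.96 %

87.96 %


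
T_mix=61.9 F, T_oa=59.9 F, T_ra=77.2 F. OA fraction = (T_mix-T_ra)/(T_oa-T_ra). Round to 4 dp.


frac = (61.9 - 77.2) / (59.9 - 77.2) = 0.8844

0.8844


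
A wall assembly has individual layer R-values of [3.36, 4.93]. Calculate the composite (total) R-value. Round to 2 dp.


R_total = 3.36 + 4.93 = 8.29

8.29


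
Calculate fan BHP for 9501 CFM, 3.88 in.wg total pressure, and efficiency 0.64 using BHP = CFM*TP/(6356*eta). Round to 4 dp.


BHP = 9501 * 3.88 / (6356 * 0.64) = 9.0623 hp

9.0623 hp


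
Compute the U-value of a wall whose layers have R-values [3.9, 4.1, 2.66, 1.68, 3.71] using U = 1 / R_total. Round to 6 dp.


R_total = 3.9 + 4.1 + 2.66 + 1.68 + 3.71 = 16.05
U = 1/16.05 = 0.062305

0.062305


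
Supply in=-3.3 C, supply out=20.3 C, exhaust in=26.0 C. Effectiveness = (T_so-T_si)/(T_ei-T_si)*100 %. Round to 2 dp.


eff = (20.3-(-3.3))/(26.0-(-3.3))*100 = 80.55 %

80.55 %


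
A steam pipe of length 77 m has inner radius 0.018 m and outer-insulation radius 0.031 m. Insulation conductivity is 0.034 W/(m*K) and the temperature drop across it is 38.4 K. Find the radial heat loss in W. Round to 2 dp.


Q = 2*pi*0.034*77*38.4/ln(0.031/0.018) = 1161.95 W

1161.95 W


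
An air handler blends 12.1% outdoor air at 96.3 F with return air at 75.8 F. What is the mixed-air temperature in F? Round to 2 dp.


T_mix = 75.8 + (12.1/100)*(96.3-75.8) = 78.28 F

78.28 F


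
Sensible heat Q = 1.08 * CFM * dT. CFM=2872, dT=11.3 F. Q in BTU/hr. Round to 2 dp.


Q = 1.08 * 2872 * 11.3 = 35049.89 BTU/hr

35049.89 BTU/hr


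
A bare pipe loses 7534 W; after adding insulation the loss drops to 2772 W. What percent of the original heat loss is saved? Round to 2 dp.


Savings = ((7534-2772)/7534)*100 = 63.21 %

63.21 %


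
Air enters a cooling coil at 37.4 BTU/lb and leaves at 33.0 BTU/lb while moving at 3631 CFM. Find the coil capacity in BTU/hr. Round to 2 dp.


Q = 4.5 * 3631 * (37.4 - 33.0) = 71893.80 BTU/hr

71893.80 BTU/hr


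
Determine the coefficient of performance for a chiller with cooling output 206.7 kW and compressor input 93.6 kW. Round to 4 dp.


COP = 206.7 / 93.6 = 2.2083

2.2083


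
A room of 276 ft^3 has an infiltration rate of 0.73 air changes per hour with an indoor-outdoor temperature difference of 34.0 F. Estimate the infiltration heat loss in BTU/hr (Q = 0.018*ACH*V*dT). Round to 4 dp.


Q = 0.018 * 0.73 * 276 * 34.0 = 123.3058 BTU/hr

123.3058 BTU/hr


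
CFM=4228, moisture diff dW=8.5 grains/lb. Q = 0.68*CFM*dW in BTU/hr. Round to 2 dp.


Q = 0.68 * 4228 * 8.5 = 24437.84 BTU/hr

24437.84 BTU/hr


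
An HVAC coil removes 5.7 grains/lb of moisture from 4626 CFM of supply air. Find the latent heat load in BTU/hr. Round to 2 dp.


Q = 0.68 * 4626 * 5.7 = 17930.38 BTU/hr

17930.38 BTU/hr


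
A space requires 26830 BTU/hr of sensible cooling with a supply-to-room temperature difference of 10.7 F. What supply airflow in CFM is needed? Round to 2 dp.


CFM = 26830 / (1.08 * 10.7) = 2321.74

2321.74 CFM


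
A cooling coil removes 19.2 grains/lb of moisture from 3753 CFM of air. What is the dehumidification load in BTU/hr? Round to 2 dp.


Q = 0.68 * 3753 * 19.2 = 48999.17 BTU/hr

48999.17 BTU/hr


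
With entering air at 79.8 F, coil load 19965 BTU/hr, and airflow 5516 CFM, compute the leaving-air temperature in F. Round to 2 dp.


dT = 19965/(1.08*5516) = 3.3514
T_leave = 79.8 - 3.3514 = 76.45 F

76.45 F


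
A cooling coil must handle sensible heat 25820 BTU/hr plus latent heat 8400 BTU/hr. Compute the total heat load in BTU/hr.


Qt = 25820 + 8400 = 34220 BTU/hr

34220 BTU/hr


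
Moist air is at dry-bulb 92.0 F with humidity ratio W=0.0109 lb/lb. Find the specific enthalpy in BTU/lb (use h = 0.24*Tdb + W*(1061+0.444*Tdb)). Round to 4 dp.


h = 0.24*92.0 + 0.0109*(1061+0.444*92.0) = 34.0901 BTU/lb

34.0901 BTU/lb


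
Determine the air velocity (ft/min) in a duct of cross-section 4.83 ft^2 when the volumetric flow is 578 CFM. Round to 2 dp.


V = 578 / 4.83 = 119.67 ft/min

119.67 ft/min


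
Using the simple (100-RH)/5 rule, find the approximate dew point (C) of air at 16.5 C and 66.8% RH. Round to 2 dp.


Td = 16.5 - (100-66.8)/5 = 9.86 C

9.86 C


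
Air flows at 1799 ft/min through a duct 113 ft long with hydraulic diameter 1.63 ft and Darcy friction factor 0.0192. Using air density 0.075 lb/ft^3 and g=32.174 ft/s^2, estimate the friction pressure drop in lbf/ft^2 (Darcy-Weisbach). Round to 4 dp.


v_fps = 1799/60 = 29.9833 ft/s
dp = 0.0192*(113/1.63)*0.075*29.9833^2/(2*32.174) = 1.3947 lbf/ft^2

1.3947 lbf/ft^2


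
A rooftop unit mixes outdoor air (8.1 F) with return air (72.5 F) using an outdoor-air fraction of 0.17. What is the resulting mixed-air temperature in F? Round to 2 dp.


T_mix = 0.17*8.1 + 0.83*72.5 = 61.55 F

61.55 F


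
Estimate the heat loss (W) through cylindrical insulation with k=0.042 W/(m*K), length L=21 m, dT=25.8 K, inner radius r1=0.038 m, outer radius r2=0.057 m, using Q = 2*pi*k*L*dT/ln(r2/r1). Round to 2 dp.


Q = 2*pi*0.042*21*25.8/ln(0.057/0.038) = 352.63 W

352.63 W


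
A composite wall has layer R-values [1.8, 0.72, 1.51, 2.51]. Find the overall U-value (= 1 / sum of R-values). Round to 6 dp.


R_total = 1.8 + 0.72 + 1.51 + 2.51 = 6.54
U = 1/6.54 = 0.152905

0.152905


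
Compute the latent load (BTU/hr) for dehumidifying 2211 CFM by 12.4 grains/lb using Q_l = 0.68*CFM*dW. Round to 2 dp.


Q = 0.68 * 2211 * 12.4 = 18643.15 BTU/hr

18643.15 BTU/hr


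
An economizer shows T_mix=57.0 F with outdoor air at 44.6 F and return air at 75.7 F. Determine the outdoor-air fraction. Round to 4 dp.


frac = (57.0 - 75.7) / (44.6 - 75.7) = 0.6013

0.6013


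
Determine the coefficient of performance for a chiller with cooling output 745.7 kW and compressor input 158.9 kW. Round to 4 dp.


COP = 745.7 / 158.9 = 4.6929

4.6929


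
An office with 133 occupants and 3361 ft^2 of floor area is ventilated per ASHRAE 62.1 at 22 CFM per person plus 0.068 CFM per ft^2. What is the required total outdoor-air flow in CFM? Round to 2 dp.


Total = 133*22 + 3361*0.068 = 3154.55 CFM

3154.55 CFM


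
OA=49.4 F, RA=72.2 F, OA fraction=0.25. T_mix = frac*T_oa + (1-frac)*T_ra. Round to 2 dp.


T_mix = 0.25*49.4 + 0.75*72.2 = 66.50 F

66.50 F


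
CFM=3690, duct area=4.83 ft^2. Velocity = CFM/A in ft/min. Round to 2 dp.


V = 3690 / 4.83 = 763.98 ft/min

763.98 ft/min


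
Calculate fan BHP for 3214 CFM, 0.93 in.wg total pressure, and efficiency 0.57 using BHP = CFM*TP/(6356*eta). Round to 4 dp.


BHP = 3214 * 0.93 / (6356 * 0.57) = 0.8250 hp

0.8250 hp


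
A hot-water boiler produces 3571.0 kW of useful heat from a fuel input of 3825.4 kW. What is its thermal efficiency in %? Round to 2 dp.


eta = (3571.0/3825.4)*100 = 93.35 %

93.35 %


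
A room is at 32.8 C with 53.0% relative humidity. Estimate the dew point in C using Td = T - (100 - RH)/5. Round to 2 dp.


Td = 32.8 - (100-53.0)/5 = 23.40 C

23.40 C


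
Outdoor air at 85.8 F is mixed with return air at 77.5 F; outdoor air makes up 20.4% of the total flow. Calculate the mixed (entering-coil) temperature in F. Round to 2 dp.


T_mix = 77.5 + (20.4/100)*(85.8-77.5) = 79.19 F

79.19 F


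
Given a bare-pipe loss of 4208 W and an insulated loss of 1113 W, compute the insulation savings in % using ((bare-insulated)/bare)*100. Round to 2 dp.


Savings = ((4208-1113)/4208)*100 = 73.55 %

73.55 %


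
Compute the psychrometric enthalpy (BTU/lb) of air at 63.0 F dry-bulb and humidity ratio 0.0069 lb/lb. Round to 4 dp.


h = 0.24*63.0 + 0.0069*(1061+0.444*63.0) = 22.6339 BTU/lb

22.6339 BTU/lb


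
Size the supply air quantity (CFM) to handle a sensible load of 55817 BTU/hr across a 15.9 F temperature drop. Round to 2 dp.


CFM = 55817 / (1.08 * 15.9) = 3250.47

3250.47 CFM


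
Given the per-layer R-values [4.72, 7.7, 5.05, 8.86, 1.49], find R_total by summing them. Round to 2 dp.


R_total = 4.72 + 7.7 + 5.05 + 8.86 + 1.49 = 27.82

27.82


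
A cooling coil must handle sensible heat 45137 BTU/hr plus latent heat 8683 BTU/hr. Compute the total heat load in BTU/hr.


Qt = 45137 + 8683 = 53820 BTU/hr

53820 BTU/hr


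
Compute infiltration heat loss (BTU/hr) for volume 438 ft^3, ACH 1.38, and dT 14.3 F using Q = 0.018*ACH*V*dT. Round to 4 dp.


Q = 0.018 * 1.38 * 438 * 14.3 = 155.5829 BTU/hr

155.5829 BTU/hr


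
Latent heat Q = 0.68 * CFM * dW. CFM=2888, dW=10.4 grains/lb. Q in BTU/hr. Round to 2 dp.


Q = 0.68 * 2888 * 10.4 = 20423.94 BTU/hr

20423.94 BTU/hr


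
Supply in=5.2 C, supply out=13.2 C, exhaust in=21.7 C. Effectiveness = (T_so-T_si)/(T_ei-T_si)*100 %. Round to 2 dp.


eff = (13.2-5.2)/(21.7-5.2)*100 = 48.48 %

48.48 %


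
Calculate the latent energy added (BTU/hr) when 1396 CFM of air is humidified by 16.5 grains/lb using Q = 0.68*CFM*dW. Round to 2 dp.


Q = 0.68 * 1396 * 16.5 = 15663.12 BTU/hr

15663.12 BTU/hr


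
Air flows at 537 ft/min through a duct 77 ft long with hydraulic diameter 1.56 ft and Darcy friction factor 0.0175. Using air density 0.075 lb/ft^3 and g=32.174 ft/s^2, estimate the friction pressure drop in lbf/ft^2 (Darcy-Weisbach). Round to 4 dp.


v_fps = 537/60 = 8.95 ft/s
dp = 0.0175*(77/1.56)*0.075*8.95^2/(2*32.174) = 0.0806 lbf/ft^2

0.0806 lbf/ft^2


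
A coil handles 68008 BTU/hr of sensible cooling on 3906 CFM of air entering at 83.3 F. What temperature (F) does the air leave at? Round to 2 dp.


dT = 68008/(1.08*3906) = 16.1214
T_leave = 83.3 - 16.1214 = 67.18 F

67.18 F


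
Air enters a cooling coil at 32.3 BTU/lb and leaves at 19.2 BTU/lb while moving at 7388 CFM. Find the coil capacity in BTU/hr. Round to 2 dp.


Q = 4.5 * 7388 * (32.3 - 19.2) = 435522.60 BTU/hr

435522.60 BTU/hr


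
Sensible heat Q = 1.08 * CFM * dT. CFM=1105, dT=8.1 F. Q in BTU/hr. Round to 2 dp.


Q = 1.08 * 1105 * 8.1 = 9666.54 BTU/hr

9666.54 BTU/hr


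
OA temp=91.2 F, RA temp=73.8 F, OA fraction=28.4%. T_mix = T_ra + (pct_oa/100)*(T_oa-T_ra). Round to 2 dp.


T_mix = 73.8 + (28.4/100)*(91.2-73.8) = 78.74 F

78.74 F


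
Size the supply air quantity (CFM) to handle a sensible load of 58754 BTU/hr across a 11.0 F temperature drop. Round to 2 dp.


CFM = 58754 / (1.08 * 11.0) = 4945.62

4945.62 CFM


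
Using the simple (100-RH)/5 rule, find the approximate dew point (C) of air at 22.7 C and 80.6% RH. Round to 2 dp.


Td = 22.7 - (100-80.6)/5 = 18.82 C

18.82 C


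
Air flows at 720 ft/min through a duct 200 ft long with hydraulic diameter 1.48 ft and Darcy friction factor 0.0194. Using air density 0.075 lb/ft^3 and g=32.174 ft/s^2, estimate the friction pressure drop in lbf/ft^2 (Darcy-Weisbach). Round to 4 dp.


v_fps = 720/60 = 12.0 ft/s
dp = 0.0194*(200/1.48)*0.075*12.0^2/(2*32.174) = 0.4400 lbf/ft^2

0.4400 lbf/ft^2


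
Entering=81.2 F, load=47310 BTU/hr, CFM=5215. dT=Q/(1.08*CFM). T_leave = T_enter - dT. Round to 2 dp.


dT = 47310/(1.08*5215) = 8.3999
T_leave = 81.2 - 8.3999 = 72.80 F

72.80 F


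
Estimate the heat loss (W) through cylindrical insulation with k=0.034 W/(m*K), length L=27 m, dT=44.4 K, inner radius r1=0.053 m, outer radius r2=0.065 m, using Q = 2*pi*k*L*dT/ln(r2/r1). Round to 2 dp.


Q = 2*pi*0.034*27*44.4/ln(0.065/0.053) = 1254.79 W

1254.79 W


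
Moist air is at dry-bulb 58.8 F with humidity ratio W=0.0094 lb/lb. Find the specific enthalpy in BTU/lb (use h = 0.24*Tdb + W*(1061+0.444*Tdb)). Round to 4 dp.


h = 0.24*58.8 + 0.0094*(1061+0.444*58.8) = 24.3308 BTU/lb

24.3308 BTU/lb


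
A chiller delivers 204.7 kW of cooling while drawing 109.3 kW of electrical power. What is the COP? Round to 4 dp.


COP = 204.7 / 109.3 = 1.8728

1.8728


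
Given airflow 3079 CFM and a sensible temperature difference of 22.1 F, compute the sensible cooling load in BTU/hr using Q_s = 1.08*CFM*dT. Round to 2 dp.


Q = 1.08 * 3079 * 22.1 = 73489.57 BTU/hr

73489.57 BTU/hr


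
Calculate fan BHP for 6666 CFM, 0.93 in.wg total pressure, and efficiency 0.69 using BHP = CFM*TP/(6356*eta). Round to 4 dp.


BHP = 6666 * 0.93 / (6356 * 0.69) = 1.4136 hp

1.4136 hp


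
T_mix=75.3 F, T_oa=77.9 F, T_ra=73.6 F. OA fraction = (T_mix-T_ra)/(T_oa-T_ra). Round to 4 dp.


frac = (75.3 - 73.6) / (77.9 - 73.6) = 0.3953

0.3953


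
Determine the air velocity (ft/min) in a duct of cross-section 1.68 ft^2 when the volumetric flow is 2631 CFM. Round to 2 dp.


V = 2631 / 1.68 = 1566.07 ft/min

1566.07 ft/min


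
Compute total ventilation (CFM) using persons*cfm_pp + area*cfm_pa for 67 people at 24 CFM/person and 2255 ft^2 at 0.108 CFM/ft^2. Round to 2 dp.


Total = 67*24 + 2255*0.108 = 1851.54 CFM

1851.54 CFM


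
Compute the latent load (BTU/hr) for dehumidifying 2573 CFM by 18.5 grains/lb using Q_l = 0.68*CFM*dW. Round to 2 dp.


Q = 0.68 * 2573 * 18.5 = 32368.34 BTU/hr

32368.34 BTU/hr


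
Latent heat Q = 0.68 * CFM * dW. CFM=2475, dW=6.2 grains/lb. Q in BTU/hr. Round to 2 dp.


Q = 0.68 * 2475 * 6.2 = 10434.60 BTU/hr

10434.60 BTU/hr


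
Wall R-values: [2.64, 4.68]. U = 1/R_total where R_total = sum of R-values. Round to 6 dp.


R_total = 2.64 + 4.68 = 7.32
U = 1/7.32 = 0.136612

0.136612


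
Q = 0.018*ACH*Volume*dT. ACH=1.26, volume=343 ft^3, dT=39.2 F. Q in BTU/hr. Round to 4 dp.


Q = 0.018 * 1.26 * 343 * 39.2 = 304.9462 BTU/hr

304.9462 BTU/hr


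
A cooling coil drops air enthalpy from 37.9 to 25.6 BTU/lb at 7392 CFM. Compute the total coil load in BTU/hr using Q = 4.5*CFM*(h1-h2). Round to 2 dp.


Q = 4.5 * 7392 * (37.9 - 25.6) = 409147.20 BTU/hr

409147.20 BTU/hr


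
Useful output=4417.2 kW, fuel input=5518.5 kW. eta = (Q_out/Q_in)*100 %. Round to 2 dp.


eta = (4417.2/5518.5)*100 = 80.04 %

80.04 %


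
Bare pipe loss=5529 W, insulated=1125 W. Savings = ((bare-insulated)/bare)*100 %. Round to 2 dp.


Savings = ((5529-1125)/5529)*100 = 79.65 %

79.65 %


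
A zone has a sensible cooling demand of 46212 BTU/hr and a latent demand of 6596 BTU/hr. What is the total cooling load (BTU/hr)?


Qt = 46212 + 6596 = 52808 BTU/hr

52808 BTU/hr


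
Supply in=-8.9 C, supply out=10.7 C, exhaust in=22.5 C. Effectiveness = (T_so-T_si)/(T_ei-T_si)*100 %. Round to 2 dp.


eff = (10.7-(-8.9))/(22.5-(-8.9))*100 = 62.42 %

62.42 %


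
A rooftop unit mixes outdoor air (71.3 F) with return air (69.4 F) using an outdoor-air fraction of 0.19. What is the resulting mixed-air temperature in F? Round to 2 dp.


T_mix = 0.19*71.3 + 0.81*69.4 = 69.76 F

69.76 F


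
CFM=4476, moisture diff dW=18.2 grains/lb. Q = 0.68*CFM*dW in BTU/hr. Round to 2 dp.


Q = 0.68 * 4476 * 18.2 = 55394.98 BTU/hr

55394.98 BTU/hr


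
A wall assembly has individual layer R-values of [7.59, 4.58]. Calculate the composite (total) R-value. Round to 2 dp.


R_total = 7.59 + 4.58 = 12.17

12.17


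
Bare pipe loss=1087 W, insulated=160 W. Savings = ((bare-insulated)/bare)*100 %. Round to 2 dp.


Savings = ((1087-160)/1087)*100 = 85.28 %

85.28 %


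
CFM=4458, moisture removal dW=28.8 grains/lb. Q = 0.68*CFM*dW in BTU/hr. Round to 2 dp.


Q = 0.68 * 4458 * 28.8 = 87305.47 BTU/hr

87305.47 BTU/hr


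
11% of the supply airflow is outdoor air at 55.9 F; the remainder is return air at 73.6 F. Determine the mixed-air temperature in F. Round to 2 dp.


T_mix = 0.11*55.9 + 0.89*73.6 = 71.65 F

71.65 F


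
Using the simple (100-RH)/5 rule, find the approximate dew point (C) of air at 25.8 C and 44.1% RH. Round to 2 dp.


Td = 25.8 - (100-44.1)/5 = 14.62 C

14.62 C


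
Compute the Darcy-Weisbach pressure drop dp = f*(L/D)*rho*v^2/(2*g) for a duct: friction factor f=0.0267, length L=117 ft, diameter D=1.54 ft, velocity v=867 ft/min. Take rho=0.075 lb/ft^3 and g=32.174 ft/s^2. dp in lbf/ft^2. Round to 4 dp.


v_fps = 867/60 = 14.45 ft/s
dp = 0.0267*(117/1.54)*0.075*14.45^2/(2*32.174) = 0.4937 lbf/ft^2

0.4937 lbf/ft^2


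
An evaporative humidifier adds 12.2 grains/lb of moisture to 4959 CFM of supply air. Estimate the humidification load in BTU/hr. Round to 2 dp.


Q = 0.68 * 4959 * 12.2 = 41139.86 BTU/hr

41139.86 BTU/hr


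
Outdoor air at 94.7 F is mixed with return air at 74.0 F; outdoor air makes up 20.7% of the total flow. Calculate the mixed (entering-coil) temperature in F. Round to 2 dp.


T_mix = 74.0 + (20.7/100)*(94.7-74.0) = 78.28 F

78.28 F


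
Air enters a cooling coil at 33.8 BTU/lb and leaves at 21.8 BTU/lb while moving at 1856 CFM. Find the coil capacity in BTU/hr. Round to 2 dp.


Q = 4.5 * 1856 * (33.8 - 21.8) = 100224.00 BTU/hr

100224.00 BTU/hr


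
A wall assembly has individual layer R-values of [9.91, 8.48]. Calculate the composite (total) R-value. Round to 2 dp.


R_total = 9.91 + 8.48 = 18.39

18.39


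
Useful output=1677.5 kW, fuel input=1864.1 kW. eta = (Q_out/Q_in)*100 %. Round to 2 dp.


eta = (1677.5/1864.1)*100 = 89.99 %

89.99 %


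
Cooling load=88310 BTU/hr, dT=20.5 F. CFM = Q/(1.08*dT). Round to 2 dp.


CFM = 88310 / (1.08 * 20.5) = 3988.71

3988.71 CFM


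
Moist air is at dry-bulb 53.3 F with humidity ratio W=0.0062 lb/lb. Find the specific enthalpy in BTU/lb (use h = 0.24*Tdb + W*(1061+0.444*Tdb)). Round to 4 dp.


h = 0.24*53.3 + 0.0062*(1061+0.444*53.3) = 19.5169 BTU/lb

19.5169 BTU/lb


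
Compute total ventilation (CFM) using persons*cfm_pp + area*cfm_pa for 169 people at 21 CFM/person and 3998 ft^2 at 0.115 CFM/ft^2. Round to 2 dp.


Total = 169*21 + 3998*0.115 = 4008.77 CFM

4008.77 CFM


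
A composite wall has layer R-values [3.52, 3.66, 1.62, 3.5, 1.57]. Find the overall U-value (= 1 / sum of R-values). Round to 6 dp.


R_total = 3.52 + 3.66 + 1.62 + 3.5 + 1.57 = 13.87
U = 1/13.87 = 0.072098

0.072098


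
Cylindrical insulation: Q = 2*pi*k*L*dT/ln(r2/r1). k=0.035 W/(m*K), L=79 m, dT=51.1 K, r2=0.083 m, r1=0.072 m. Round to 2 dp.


Q = 2*pi*0.035*79*51.1/ln(0.083/0.072) = 6244.16 W

6244.16 W


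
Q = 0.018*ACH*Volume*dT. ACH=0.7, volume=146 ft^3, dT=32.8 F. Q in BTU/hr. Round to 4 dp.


Q = 0.018 * 0.7 * 146 * 32.8 = 60.3389 BTU/hr

60.3389 BTU/hr


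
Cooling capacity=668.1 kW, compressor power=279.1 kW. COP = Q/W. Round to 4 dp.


COP = 668.1 / 279.1 = 2.3938

2.3938


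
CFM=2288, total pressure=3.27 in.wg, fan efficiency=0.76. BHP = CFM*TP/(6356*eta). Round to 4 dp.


BHP = 2288 * 3.27 / (6356 * 0.76) = 1.5488 hp

1.5488 hp


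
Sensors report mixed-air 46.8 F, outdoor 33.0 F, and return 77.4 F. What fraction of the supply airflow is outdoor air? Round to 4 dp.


frac = (46.8 - 77.4) / (33.0 - 77.4) = 0.6892

0.6892


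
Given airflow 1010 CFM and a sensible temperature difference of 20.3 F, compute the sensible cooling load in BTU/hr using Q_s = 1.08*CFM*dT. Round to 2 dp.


Q = 1.08 * 1010 * 20.3 = 22143.24 BTU/hr

22143.24 BTU/hr


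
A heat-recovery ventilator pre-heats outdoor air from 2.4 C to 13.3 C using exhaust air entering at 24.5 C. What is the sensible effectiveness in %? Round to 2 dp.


eff = (13.3-2.4)/(24.5-2.4)*100 = 49.32 %

49.32 %


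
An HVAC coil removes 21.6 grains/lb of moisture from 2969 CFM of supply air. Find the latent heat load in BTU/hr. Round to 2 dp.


Q = 0.68 * 2969 * 21.6 = 43608.67 BTU/hr

43608.67 BTU/hr


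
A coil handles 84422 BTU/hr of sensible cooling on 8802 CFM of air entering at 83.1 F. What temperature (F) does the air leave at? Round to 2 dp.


dT = 84422/(1.08*8802) = 8.8808
T_leave = 83.1 - 8.8808 = 74.22 F

74.22 F


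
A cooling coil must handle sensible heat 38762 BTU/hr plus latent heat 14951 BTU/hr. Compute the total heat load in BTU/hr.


Qt = 38762 + 14951 = 53713 BTU/hr

53713 BTU/hr


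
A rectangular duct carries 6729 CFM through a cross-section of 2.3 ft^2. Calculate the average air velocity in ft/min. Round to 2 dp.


V = 6729 / 2.3 = 2925.65 ft/min

2925.65 ft/min


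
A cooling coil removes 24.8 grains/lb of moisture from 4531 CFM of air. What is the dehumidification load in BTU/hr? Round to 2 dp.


Q = 0.68 * 4531 * 24.8 = 76410.78 BTU/hr

76410.78 BTU/hr


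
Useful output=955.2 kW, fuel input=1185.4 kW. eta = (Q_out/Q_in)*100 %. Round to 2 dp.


eta = (955.2/1185.4)*100 = 80.58 %

80.58 %


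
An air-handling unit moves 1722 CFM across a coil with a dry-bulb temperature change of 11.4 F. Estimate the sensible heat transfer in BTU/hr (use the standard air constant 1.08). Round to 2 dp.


Q = 1.08 * 1722 * 11.4 = 21201.26 BTU/hr

21201.26 BTU/hr


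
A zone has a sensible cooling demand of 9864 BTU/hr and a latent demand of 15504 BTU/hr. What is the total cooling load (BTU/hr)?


Qt = 9864 + 15504 = 25368 BTU/hr

25368 BTU/hr


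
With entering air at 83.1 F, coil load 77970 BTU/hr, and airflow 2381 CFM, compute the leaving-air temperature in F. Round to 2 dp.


dT = 77970/(1.08*2381) = 30.3211
T_leave = 83.1 - 30.3211 = 52.78 F

52.78 F


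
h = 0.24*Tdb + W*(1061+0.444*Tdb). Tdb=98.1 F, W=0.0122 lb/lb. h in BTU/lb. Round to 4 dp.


h = 0.24*98.1 + 0.0122*(1061+0.444*98.1) = 37.0196 BTU/lb

37.0196 BTU/lb


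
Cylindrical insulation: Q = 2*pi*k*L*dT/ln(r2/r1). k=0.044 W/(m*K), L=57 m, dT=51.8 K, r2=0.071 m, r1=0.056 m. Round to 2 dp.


Q = 2*pi*0.044*57*51.8/ln(0.071/0.056) = 3439.44 W

3439.44 W


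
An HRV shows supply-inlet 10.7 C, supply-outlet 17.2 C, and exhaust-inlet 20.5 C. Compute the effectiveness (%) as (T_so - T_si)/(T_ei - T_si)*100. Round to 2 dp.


eff = (17.2-10.7)/(20.5-10.7)*100 = 66.33 %

66.33 %


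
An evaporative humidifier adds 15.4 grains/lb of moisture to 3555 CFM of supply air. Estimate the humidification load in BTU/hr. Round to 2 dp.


Q = 0.68 * 3555 * 15.4 = 37227.96 BTU/hr

37227.96 BTU/hr


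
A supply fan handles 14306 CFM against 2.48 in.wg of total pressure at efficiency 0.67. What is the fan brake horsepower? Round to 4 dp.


BHP = 14306 * 2.48 / (6356 * 0.67) = 8.3313 hp

8.3313 hp


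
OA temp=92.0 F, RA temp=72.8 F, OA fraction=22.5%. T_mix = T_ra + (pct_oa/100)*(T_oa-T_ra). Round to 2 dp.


T_mix = 72.8 + (22.5/100)*(92.0-72.8) = 77.12 F

77.12 F


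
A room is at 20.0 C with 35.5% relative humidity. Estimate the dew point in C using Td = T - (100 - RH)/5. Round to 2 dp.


Td = 20.0 - (100-35.5)/5 = 7.10 C

7.10 C


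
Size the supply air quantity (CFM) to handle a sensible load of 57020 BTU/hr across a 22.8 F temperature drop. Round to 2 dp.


CFM = 57020 / (1.08 * 22.8) = 2315.63

2315.63 CFM


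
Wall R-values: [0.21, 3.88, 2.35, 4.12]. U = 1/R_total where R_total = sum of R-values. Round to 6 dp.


R_total = 0.21 + 3.88 + 2.35 + 4.12 = 10.56
U = 1/10.56 = 0.094697

0.094697


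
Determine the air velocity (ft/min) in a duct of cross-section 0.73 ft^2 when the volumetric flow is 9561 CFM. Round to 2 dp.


V = 9561 / 0.73 = 13097.26 ft/min

13097.26 ft/min


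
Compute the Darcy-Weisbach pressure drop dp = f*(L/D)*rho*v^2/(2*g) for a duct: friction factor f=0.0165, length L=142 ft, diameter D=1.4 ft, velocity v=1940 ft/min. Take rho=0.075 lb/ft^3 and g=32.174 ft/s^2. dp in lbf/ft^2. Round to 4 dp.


v_fps = 1940/60 = 32.3333 ft/s
dp = 0.0165*(142/1.4)*0.075*32.3333^2/(2*32.174) = 2.0393 lbf/ft^2

2.0393 lbf/ft^2


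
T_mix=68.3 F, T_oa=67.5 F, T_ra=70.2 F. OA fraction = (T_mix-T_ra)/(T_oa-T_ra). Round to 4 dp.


frac = (68.3 - 70.2) / (67.5 - 70.2) = 0.7037

0.7037


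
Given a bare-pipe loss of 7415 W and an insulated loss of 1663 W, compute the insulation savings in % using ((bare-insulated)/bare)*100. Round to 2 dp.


Savings = ((7415-1663)/7415)*100 = 77.57 %

77.57 %


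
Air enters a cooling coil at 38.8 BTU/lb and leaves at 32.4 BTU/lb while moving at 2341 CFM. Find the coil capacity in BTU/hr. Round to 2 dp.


Q = 4.5 * 2341 * (38.8 - 32.4) = 67420.80 BTU/hr

67420.80 BTU/hr


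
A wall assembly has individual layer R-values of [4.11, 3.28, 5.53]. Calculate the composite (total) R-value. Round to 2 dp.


R_total = 4.11 + 3.28 + 5.53 = 12.92

12.92


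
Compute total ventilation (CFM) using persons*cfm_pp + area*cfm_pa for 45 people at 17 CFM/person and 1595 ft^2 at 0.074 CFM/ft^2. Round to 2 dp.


Total = 45*17 + 1595*0.074 = 883.03 CFM

883.03 CFM


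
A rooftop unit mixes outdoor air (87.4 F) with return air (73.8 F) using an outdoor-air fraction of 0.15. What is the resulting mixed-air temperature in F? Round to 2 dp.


T_mix = 0.15*87.4 + 0.85*73.8 = 75.84 F

75.84 F


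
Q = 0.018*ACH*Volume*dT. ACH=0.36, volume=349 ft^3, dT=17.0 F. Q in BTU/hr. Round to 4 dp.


Q = 0.018 * 0.36 * 349 * 17.0 = 38.4458 BTU/hr

38.4458 BTU/hr


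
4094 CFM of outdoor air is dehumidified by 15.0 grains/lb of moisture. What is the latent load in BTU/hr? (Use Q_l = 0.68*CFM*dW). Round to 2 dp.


Q = 0.68 * 4094 * 15.0 = 41758.80 BTU/hr

41758.80 BTU/hr


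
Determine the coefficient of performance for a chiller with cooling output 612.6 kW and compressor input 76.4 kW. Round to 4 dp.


COP = 612.6 / 76.4 = 8.0183

8.0183


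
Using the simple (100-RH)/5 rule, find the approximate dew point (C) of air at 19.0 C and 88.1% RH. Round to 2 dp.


Td = 19.0 - (100-88.1)/5 = 16.62 C

16.62 C


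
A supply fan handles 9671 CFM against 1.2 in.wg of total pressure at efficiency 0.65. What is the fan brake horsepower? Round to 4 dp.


BHP = 9671 * 1.2 / (6356 * 0.65) = 2.8090 hp

2.8090 hp


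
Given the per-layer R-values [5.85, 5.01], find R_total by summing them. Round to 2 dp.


R_total = 5.85 + 5.01 = 10.86

10.86


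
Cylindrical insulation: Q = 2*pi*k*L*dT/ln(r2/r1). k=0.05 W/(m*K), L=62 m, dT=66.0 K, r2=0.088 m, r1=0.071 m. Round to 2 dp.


Q = 2*pi*0.05*62*66.0/ln(0.088/0.071) = 5988.81 W

5988.81 W


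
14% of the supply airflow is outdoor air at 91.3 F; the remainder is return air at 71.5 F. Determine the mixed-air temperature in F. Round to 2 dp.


T_mix = 0.14*91.3 + 0.86*71.5 = 74.27 F

74.27 F


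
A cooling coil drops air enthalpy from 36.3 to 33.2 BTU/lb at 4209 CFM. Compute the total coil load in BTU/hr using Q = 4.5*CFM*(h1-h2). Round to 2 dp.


Q = 4.5 * 4209 * (36.3 - 33.2) = 58715.55 BTU/hr

58715.55 BTU/hr


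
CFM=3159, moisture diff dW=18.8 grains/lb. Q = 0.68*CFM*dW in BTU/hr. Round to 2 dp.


Q = 0.68 * 3159 * 18.8 = 40384.66 BTU/hr

40384.66 BTU/hr


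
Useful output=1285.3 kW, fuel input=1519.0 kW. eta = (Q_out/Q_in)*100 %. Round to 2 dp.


eta = (1285.3/1519.0)*100 = 84.61 %

84.61 %


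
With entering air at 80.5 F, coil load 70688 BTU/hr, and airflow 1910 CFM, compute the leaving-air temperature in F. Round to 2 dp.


dT = 70688/(1.08*1910) = 34.2680
T_leave = 80.5 - 34.2680 = 46.23 F

46.23 F


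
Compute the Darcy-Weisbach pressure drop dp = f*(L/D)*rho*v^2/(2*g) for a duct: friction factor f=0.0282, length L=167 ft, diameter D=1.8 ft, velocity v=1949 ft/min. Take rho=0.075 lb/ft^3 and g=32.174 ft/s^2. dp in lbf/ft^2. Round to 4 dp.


v_fps = 1949/60 = 32.4833 ft/s
dp = 0.0282*(167/1.8)*0.075*32.4833^2/(2*32.174) = 3.2177 lbf/ft^2

3.2177 lbf/ft^2


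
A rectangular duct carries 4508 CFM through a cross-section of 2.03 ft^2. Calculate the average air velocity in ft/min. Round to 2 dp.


V = 4508 / 2.03 = 2220.69 ft/min

2220.69 ft/min


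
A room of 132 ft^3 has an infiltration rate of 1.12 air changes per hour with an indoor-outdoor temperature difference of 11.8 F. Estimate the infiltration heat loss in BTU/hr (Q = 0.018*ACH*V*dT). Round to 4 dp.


Q = 0.018 * 1.12 * 132 * 11.8 = 31.4012 BTU/hr

31.4012 BTU/hr


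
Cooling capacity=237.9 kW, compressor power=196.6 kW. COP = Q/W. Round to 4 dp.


COP = 237.9 / 196.6 = 1.2101

1.2101


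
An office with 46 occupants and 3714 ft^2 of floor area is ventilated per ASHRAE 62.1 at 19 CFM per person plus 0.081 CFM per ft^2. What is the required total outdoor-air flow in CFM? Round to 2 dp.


Total = 46*19 + 3714*0.081 = 1174.83 CFM

1174.83 CFM


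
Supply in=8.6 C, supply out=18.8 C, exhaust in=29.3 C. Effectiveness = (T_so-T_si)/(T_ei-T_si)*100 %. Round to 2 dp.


eff = (18.8-8.6)/(29.3-8.6)*100 = 49.28 %

49.28 %


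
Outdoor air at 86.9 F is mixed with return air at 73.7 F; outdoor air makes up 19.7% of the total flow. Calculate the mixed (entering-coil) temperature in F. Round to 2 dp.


T_mix = 73.7 + (19.7/100)*(86.9-73.7) = 76.30 F

76.30 F


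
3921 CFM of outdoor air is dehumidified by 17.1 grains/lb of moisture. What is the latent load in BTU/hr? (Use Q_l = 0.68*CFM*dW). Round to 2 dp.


Q = 0.68 * 3921 * 17.1 = 45593.39 BTU/hr

45593.39 BTU/hr


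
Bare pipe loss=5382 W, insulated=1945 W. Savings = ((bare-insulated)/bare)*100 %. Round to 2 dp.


Savings = ((5382-1945)/5382)*100 = 63.86 %

63.86 %


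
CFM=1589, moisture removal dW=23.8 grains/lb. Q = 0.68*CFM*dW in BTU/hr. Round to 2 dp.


Q = 0.68 * 1589 * 23.8 = 25716.38 BTU/hr

25716.38 BTU/hr


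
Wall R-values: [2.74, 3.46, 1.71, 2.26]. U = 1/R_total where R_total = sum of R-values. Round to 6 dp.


R_total = 2.74 + 3.46 + 1.71 + 2.26 = 10.17
U = 1/10.17 = 0.098328

0.098328


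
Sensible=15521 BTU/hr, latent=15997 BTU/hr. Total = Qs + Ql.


Qt = 15521 + 15997 = 31518 BTU/hr

31518 BTU/hr


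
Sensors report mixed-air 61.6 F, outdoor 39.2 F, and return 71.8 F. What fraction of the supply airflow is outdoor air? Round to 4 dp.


frac = (61.6 - 71.8) / (39.2 - 71.8) = 0.3129

0.3129


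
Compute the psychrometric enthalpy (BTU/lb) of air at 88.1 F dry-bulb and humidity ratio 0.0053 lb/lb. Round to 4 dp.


h = 0.24*88.1 + 0.0053*(1061+0.444*88.1) = 26.9746 BTU/lb

26.9746 BTU/lb


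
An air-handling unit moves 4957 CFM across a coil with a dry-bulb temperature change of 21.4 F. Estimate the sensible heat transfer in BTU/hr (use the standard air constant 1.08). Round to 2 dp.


Q = 1.08 * 4957 * 21.4 = 114566.18 BTU/hr

114566.18 BTU/hr


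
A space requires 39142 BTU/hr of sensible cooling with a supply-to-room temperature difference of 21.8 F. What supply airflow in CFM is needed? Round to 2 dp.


CFM = 39142 / (1.08 * 21.8) = 1662.50

1662.50 CFM


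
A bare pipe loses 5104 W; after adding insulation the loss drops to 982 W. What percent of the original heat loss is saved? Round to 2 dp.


Savings = ((5104-982)/5104)*100 = 80.76 %

80.76 %


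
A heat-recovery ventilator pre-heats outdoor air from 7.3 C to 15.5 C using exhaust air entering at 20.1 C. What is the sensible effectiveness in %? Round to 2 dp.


eff = (15.5-7.3)/(20.1-7.3)*100 = 64.06 %

64.06 %


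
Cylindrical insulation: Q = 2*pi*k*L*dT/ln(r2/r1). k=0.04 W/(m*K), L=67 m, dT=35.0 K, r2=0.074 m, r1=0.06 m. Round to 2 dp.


Q = 2*pi*0.04*67*35.0/ln(0.074/0.06) = 2810.23 W

2810.23 W


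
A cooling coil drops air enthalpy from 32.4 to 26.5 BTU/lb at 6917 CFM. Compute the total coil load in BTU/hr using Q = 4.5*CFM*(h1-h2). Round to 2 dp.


Q = 4.5 * 6917 * (32.4 - 26.5) = 183646.35 BTU/hr

183646.35 BTU/hr


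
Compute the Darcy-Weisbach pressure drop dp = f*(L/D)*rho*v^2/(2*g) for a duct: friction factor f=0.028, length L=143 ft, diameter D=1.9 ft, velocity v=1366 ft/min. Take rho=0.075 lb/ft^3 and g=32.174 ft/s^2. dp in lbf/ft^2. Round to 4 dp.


v_fps = 1366/60 = 22.7667 ft/s
dp = 0.028*(143/1.9)*0.075*22.7667^2/(2*32.174) = 1.2731 lbf/ft^2

1.2731 lbf/ft^2


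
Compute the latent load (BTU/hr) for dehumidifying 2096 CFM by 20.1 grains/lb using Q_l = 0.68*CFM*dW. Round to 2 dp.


Q = 0.68 * 2096 * 20.1 = 28648.13 BTU/hr

28648.13 BTU/hr


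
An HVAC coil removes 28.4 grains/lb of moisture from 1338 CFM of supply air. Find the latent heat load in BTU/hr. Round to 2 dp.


Q = 0.68 * 1338 * 28.4 = 25839.46 BTU/hr

25839.46 BTU/hr


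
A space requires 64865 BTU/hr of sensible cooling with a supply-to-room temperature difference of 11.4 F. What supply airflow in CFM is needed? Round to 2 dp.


CFM = 64865 / (1.08 * 11.4) = 5268.44

5268.44 CFM


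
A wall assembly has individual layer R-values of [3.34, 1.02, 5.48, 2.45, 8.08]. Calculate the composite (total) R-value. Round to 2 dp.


R_total = 3.34 + 1.02 + 5.48 + 2.45 + 8.08 = 20.37

20.37


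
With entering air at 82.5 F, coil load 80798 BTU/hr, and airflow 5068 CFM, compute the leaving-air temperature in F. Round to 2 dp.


dT = 80798/(1.08*5068) = 14.7618
T_leave = 82.5 - 14.7618 = 67.74 F

67.74 F


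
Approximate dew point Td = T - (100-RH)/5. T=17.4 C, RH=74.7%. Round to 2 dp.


Td = 17.4 - (100-74.7)/5 = 12.34 C

12.34 C


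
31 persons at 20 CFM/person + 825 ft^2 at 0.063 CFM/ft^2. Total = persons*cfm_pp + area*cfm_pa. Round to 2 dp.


Total = 31*20 + 825*0.063 = 671.98 CFM

671.98 CFM


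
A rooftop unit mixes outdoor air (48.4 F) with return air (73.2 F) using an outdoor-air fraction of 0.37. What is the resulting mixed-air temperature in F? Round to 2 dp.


T_mix = 0.37*48.4 + 0.63*73.2 = 64.02 F

64.02 F


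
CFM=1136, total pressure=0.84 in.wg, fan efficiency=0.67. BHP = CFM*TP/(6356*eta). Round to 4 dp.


BHP = 1136 * 0.84 / (6356 * 0.67) = 0.2241 hp

0.2241 hp


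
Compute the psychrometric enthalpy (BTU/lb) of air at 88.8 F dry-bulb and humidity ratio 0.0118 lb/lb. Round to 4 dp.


h = 0.24*88.8 + 0.0118*(1061+0.444*88.8) = 34.2970 BTU/lb

34.2970 BTU/lb


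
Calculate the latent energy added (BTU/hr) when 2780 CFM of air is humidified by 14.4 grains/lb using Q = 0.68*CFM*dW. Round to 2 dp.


Q = 0.68 * 2780 * 14.4 = 27221.76 BTU/hr

27221.76 BTU/hr


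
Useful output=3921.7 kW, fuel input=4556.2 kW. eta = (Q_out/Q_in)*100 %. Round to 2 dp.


eta = (3921.7/4556.2)*100 = 86.07 %

86.07 %


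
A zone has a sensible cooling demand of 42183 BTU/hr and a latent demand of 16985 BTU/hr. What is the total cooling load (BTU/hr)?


Qt = 42183 + 16985 = 59168 BTU/hr

59168 BTU/hr


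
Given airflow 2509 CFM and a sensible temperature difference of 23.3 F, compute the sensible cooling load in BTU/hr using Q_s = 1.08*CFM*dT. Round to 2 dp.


Q = 1.08 * 2509 * 23.3 = 63136.48 BTU/hr

63136.48 BTU/hr


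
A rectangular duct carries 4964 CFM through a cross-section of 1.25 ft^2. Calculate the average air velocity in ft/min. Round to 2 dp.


V = 4964 / 1.25 = 3971.20 ft/min

3971.20 ft/min


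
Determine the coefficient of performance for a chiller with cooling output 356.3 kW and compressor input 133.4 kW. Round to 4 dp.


COP = 356.3 / 133.4 = 2.6709

2.6709


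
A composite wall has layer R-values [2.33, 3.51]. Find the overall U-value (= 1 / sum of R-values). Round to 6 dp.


R_total = 2.33 + 3.51 = 5.84
U = 1/5.84 = 0.171233

0.171233


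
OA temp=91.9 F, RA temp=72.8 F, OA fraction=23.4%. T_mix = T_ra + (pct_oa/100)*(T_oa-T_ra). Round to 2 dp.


T_mix = 72.8 + (23.4/100)*(91.9-72.8) = 77.27 F

77.27 F


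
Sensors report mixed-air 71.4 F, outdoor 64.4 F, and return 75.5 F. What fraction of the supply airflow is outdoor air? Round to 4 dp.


frac = (71.4 - 75.5) / (64.4 - 75.5) = 0.3694

0.3694


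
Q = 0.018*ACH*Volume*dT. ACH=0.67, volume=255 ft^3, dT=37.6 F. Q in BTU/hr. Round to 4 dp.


Q = 0.018 * 0.67 * 255 * 37.6 = 115.6313 BTU/hr

115.6313 BTU/hr


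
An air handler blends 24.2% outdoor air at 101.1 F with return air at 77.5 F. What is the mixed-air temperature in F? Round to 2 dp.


T_mix = 77.5 + (24.2/100)*(101.1-77.5) = 83.21 F

83.21 F
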